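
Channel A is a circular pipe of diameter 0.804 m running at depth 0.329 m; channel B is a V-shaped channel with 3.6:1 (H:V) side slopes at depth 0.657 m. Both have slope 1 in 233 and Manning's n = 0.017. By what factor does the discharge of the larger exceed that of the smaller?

Channel A: For a circular section of diameter D = 0.804 m at depth y = 0.329 m, the central angle is θ = 2 arccos(1 − 2y/D) = 2.776 rad. Then A = (D²/8)(θ − sin θ) = 0.1955 m² and P = Dθ/2 = 1.116 m. Hydraulic radius R = A/P = 0.1955/1.116 = 0.1751 m. Q_A = (1/0.017)·0.1955·0.1751^(2/3)·√0.004292 = 0.2358 m³/s.
Channel B: For a triangular section with side slope z = 3.6: A = zy² = 3.6×0.657² = 1.554 m²; P = 2y√(1+z²) = 2×0.657×3.736 = 4.91 m. Hydraulic radius R = A/P = 1.554/4.91 = 0.3165 m. Q_B = (1/0.017)·1.554·0.3165^(2/3)·√0.004292 = 2.781 m³/s.
The larger discharge is 2.781 m³/s and the smaller is 0.2358 m³/s; the ratio is 11.8.

11.8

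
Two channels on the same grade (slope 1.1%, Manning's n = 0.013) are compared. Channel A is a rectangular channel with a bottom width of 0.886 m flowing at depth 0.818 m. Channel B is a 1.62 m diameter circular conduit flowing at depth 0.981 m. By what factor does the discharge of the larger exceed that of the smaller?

2.44

Channel A: Flow area A = b·y = 0.886 × 0.818 = 0.7247 m². Wetted perimeter P = b + 2y = 0.886 + 2×0.818 = 2.522 m. Hydraulic radius R = A/P = 0.7247/2.522 = 0.2874 m. Q_A = (1/0.013)·0.7247·0.2874^(2/3)·√0.011 = 2.546 m³/s.
Channel B: For a circular section of diameter D = 1.62 m at depth y = 0.981 m, the central angle is θ = 2 arccos(1 − 2y/D) = 3.567 rad. Then A = (D²/8)(θ − sin θ) = 1.306 m² and P = Dθ/2 = 2.889 m. Hydraulic radius R = A/P = 1.306/2.889 = 0.4519 m. Q_B = (1/0.013)·1.306·0.4519^(2/3)·√0.011 = 6.202 m³/s.
The larger discharge is 6.202 m³/s and the smaller is 2.546 m³/s; the ratio is 2.44.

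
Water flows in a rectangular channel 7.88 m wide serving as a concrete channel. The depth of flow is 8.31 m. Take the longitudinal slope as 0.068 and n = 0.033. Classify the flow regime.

supercritical

Flow area A = b·y = 7.88 × 8.31 = 65.48 m². Wetted perimeter P = b + 2y = 7.88 + 2×8.31 = 24.5 m.
Hydraulic radius R = A/P = 65.48/24.5 = 2.673 m.
V = (1/n) R^(2/3) √S = (1/0.033) × 2.673^(2/3) × √0.068 = 15.22 m/s. Hydraulic depth D_h = A/T = 65.48/7.88 = 8.31 m.
Froude number Fr = V/√(g·D_h) = 15.22/√(9.81×8.31) = 1.69, which is greater than 1, so the flow is supercritical.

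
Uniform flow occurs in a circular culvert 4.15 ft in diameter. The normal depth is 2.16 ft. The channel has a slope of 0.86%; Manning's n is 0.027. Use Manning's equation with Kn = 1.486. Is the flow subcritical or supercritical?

For a circular section of diameter D = 4.15 ft at depth y = 2.16 ft, the central angle is θ = 2 arccos(1 − 2y/D) = 3.224 rad. Then A = (D²/8)(θ − sin θ) = 7.116 ft² and P = Dθ/2 = 6.689 ft.
Hydraulic radius R = A/P = 7.116/6.689 = 1.064 ft.
V = (1.486/n) R^(2/3) √S = (1.486/0.027) × 1.064^(2/3) × √0.0086 = 5.319 ft/s. Hydraulic depth D_h = A/T = 7.116/4.147 = 1.716 ft.
Froude number Fr = V/√(g·D_h) = 5.319/√(32.2×1.716) = 0.716, which is less than 1, so the flow is subcritical.

subcritical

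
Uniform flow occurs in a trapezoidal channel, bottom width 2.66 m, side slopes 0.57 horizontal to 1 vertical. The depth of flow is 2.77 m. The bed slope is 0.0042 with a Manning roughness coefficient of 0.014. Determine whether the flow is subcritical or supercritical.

With bottom width b = 2.66 m and side slope z = 0.57: A = (b + zy)y = (2.66 + 0.57×2.77)×2.77 = 11.74 m²; P = b + 2y√(1+z²) = 2.66 + 2×2.77×1.151 = 9.037 m.
Hydraulic radius R = A/P = 11.74/9.037 = 1.299 m.
V = (1/n) R^(2/3) √S = (1/0.014) × 1.299^(2/3) × √0.0042 = 5.512 m/s. Hydraulic depth D_h = A/T = 11.74/5.818 = 2.018 m.
Froude number Fr = V/√(g·D_h) = 5.512/√(9.81×2.018) = 1.24, which is greater than 1, so the flow is supercritical.

supercritical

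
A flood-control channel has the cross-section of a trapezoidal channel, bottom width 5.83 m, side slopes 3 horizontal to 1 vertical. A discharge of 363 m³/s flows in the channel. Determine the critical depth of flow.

y_c = 4.1 m

At critical depth, Q² T / (g A³) = 1, i.e. A³/T = Q²/g = 363²/9.81 = 13430.
At y = 4.54 m: A³/T = 20820 — too large.
At y = 4.1 m: A³/T = 13500 — ≈ 13430.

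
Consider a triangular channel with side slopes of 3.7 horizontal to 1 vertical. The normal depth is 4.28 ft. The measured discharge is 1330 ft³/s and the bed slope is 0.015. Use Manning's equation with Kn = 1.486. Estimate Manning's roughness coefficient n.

For a triangular section with side slope z = 3.7: A = zy² = 3.7×4.28² = 67.78 ft²; P = 2y√(1+z²) = 2×4.28×3.833 = 32.81 ft.
Hydraulic radius R = A/P = 67.78/32.81 = 2.066 ft.
Rearranging Manning's equation: n = (1.486/Q) A R^(2/3) S^(1/2) = (1.486/1330) × 67.78 × 2.066^(2/3) × √0.015 = 0.015.

n = 0.015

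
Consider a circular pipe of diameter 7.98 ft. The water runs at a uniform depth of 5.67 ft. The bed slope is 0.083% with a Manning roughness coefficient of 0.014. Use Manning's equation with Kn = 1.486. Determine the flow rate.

For a circular section of diameter D = 7.98 ft at depth y = 5.67 ft, the central angle is θ = 2 arccos(1 − 2y/D) = 4.011 rad. Then A = (D²/8)(θ − sin θ) = 38.01 ft² and P = Dθ/2 = 16 ft.
Hydraulic radius R = A/P = 38.01/16 = 2.375 ft.
Manning's equation: Q = (1.486/n) A R^(2/3) S^(1/2) = (1.486/0.014) × 38.01 × 2.375^(2/3) × 0.00083^(1/2) = 207 ft³/s.

Q = 207 ft³/s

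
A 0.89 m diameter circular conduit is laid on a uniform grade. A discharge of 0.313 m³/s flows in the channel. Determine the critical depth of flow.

At critical depth, Q² T / (g A³) = 1, i.e. A³/T = Q²/g = 0.313²/9.81 = 0.009987.
At y = 0.359 m: A³/T = 0.01486 — high.
At y = 0.324 m: A³/T = 0.01002 — ≈ 0.009987.

y_c = 0.324 m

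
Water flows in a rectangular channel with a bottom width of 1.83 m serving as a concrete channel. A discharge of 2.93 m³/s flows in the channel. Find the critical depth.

For a rectangular channel, critical depth y_c = (q²/g)^(1/3) where q = Q/b = 2.93/1.83 = 1.601 m²/s.
So y_c = (1.601²/9.81)^(1/3) = 0.639 m.

y_c = 0.639 m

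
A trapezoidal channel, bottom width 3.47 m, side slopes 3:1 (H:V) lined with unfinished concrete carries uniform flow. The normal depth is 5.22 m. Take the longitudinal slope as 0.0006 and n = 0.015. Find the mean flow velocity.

V = 3.2 m/s

With bottom width b = 3.47 m and side slope z = 3: A = (b + zy)y = (3.47 + 3×5.22)×5.22 = 99.86 m²; P = b + 2y√(1+z²) = 3.47 + 2×5.22×3.162 = 36.48 m.
Hydraulic radius R = A/P = 99.86/36.48 = 2.737 m.
From Manning's equation, V = (1/n) R^(2/3) S^(1/2) = (1/0.015) × 2.737^(2/3) × 0.0006^(1/2) = 3.2 m/s.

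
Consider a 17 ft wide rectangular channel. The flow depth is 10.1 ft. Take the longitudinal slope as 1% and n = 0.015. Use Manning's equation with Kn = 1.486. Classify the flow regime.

Flow area A = b·y = 17 × 10.1 = 171.7 ft². Wetted perimeter P = b + 2y = 17 + 2×10.1 = 37.2 ft.
Hydraulic radius R = A/P = 171.7/37.2 = 4.616 ft.
V = (1.486/n) R^(2/3) √S = (1.486/0.015) × 4.616^(2/3) × √0.01 = 27.46 ft/s. Hydraulic depth D_h = A/T = 171.7/17 = 10.1 ft.
Froude number Fr = V/√(g·D_h) = 27.46/√(32.2×10.1) = 1.52, which is greater than 1, so the flow is supercritical.

supercritical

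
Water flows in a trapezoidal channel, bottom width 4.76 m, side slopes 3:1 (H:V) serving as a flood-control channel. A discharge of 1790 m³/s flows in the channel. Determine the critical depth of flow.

y_c = 8.63 m

At critical depth, Q² T / (g A³) = 1, i.e. A³/T = Q²/g = 1790²/9.81 = 326600.
Trying y = 7.15 m: A³/T = 138100 — low.
Trying y = 9.87 m: A³/T = 610200 — high.
Trying y = 8.63 m: A³/T = 327300 — ≈ 326600.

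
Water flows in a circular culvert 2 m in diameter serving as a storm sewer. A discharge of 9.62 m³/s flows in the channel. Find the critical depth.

At critical depth, Q² T / (g A³) = 1, i.e. A³/T = Q²/g = 9.62²/9.81 = 9.434.
At y = 1.29 m: A³/T = 5.139 — short.
At y = 1.79 m: A³/T = 21.28 — over.
At y = 1.5 m: A³/T = 9.321 — ≈ 9.434.

y_c = 1.5 m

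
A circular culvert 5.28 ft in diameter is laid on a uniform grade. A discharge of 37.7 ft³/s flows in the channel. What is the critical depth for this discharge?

At critical depth, Q² T / (g A³) = 1, i.e. A³/T = Q²/g = 37.7²/32.2 = 44.14.
Try y = 1.88 ft: A³/T = 67.58 — over.
Try y = 1.68 ft: A³/T = 43.76 — ≈ 44.14.

y_c = 1.68 ft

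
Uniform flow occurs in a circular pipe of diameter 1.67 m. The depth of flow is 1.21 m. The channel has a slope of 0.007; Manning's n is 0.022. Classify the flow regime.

subcritical

For a circular section of diameter D = 1.67 m at depth y = 1.21 m, the central angle is θ = 2 arccos(1 − 2y/D) = 4.073 rad. Then A = (D²/8)(θ − sin θ) = 1.7 m² and P = Dθ/2 = 3.401 m.
Hydraulic radius R = A/P = 1.7/3.401 = 0.4998 m.
V = (1/n) R^(2/3) √S = (1/0.022) × 0.4998^(2/3) × √0.007 = 2.395 m/s. Hydraulic depth D_h = A/T = 1.7/1.492 = 1.139 m.
Froude number Fr = V/√(g·D_h) = 2.395/√(9.81×1.139) = 0.716, which is less than 1, so the flow is subcritical.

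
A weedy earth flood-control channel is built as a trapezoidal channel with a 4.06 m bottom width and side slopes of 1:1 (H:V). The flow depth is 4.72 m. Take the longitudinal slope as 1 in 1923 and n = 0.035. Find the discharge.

Q = 48.1 m³/s

With bottom width b = 4.06 m and side slope z = 1: A = (b + zy)y = (4.06 + 1×4.72)×4.72 = 41.44 m²; P = b + 2y√(1+z²) = 4.06 + 2×4.72×1.414 = 17.41 m.
Hydraulic radius R = A/P = 41.44/17.41 = 2.38 m.
Manning's equation: Q = (1/n) A R^(2/3) S^(1/2) = (1/0.035) × 41.44 × 2.38^(2/3) × 0.00052^(1/2) = 48.1 m³/s.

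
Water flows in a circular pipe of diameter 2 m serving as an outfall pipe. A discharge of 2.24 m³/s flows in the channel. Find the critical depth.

At critical depth, Q² T / (g A³) = 1, i.e. A³/T = Q²/g = 2.24²/9.81 = 0.5115.
Trying y = 0.856 m: A³/T = 1.069 — too large.
Trying y = 0.562 m: A³/T = 0.2108 — too small.
Trying y = 0.707 m: A³/T = 0.5125 — matches.

y_c = 0.707 m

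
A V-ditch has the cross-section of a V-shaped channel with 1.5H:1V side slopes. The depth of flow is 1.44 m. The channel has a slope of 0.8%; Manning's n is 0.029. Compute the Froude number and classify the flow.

For a triangular section with side slope z = 1.5: A = zy² = 1.5×1.44² = 3.11 m²; P = 2y√(1+z²) = 2×1.44×1.803 = 5.192 m.
Hydraulic radius R = A/P = 3.11/5.192 = 0.5991 m.
V = (1/n) R^(2/3) √S = (1/0.029) × 0.5991^(2/3) × √0.008 = 2.192 m/s. Hydraulic depth D_h = A/T = 3.11/4.32 = 0.72 m.
Froude number Fr = V/√(g·D_h) = 2.192/√(9.81×0.72) = 0.825, which is less than 1, so the flow is subcritical.

subcritical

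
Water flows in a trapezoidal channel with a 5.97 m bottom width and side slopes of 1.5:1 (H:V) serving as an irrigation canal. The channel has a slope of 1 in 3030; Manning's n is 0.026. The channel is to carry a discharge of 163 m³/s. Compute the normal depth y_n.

y_n = 6.49 m

Manning's equation rearranged: A R^(2/3) = nQ / (1·√S) = 0.026 × 163 / (√0.00033) = 233.3.
At y = 5.46 m: A R^(2/3) = 161.3 — low.
At y = 7.18 m: A R^(2/3) = 291.3 — high.
At y = 6.49 m: A R^(2/3) = 233.6 — close enough.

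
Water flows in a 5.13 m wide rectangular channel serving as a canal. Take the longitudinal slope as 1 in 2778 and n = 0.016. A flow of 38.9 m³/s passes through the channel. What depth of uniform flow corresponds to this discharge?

y_n = 4.59 m

Manning's equation rearranged: A R^(2/3) = nQ / (1·√S) = 0.016 × 38.9 / (√0.00036) = 32.8.
Trying y = 3.39 m: A R^(2/3) = 22.38 — too small.
Trying y = 4.59 m: A R^(2/3) = 32.82 — ≈ 32.8.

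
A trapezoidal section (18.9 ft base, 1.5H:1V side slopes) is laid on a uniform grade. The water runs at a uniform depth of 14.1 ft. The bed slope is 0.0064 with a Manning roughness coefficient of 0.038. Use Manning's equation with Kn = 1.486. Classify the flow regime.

subcritical

With bottom width b = 18.9 ft and side slope z = 1.5: A = (b + zy)y = (18.9 + 1.5×14.1)×14.1 = 564.7 ft²; P = b + 2y√(1+z²) = 18.9 + 2×14.1×1.803 = 69.74 ft.
Hydraulic radius R = A/P = 564.7/69.74 = 8.097 ft.
V = (1.486/n) R^(2/3) √S = (1.486/0.038) × 8.097^(2/3) × √0.0064 = 12.62 ft/s. Hydraulic depth D_h = A/T = 564.7/61.2 = 9.227 ft.
Froude number Fr = V/√(g·D_h) = 12.62/√(32.2×9.227) = 0.732, which is less than 1, so the flow is subcritical.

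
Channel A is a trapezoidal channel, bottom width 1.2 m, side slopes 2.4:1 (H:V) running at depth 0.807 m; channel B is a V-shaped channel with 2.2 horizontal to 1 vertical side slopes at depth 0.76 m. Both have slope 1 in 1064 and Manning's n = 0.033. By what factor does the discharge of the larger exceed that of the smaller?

Channel A: With bottom width b = 1.2 m and side slope z = 2.4: A = (b + zy)y = (1.2 + 2.4×0.807)×0.807 = 2.531 m²; P = b + 2y√(1+z²) = 1.2 + 2×0.807×2.6 = 5.396 m. Hydraulic radius R = A/P = 2.531/5.396 = 0.4691 m. Q_A = (1/0.033)·2.531·0.4691^(2/3)·√0.0009398 = 1.42 m³/s.
Channel B: For a triangular section with side slope z = 2.2: A = zy² = 2.2×0.76² = 1.271 m²; P = 2y√(1+z²) = 2×0.76×2.417 = 3.673 m. Hydraulic radius R = A/P = 1.271/3.673 = 0.3459 m. Q_B = (1/0.033)·1.271·0.3459^(2/3)·√0.0009398 = 0.5817 m³/s.
The larger discharge is 1.42 m³/s and the smaller is 0.5817 m³/s; the ratio is 2.44.

2.44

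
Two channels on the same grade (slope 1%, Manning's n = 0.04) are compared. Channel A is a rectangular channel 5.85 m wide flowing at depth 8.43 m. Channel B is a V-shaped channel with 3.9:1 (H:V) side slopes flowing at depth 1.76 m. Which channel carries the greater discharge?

Channel A: Flow area A = b·y = 5.85 × 8.43 = 49.32 m². Wetted perimeter P = b + 2y = 5.85 + 2×8.43 = 22.71 m. Hydraulic radius R = A/P = 49.32/22.71 = 2.172 m. Q_A = (1/0.04)·49.32·2.172^(2/3)·√0.01 = 206.7 m³/s.
Channel B: For a triangular section with side slope z = 3.9: A = zy² = 3.9×1.76² = 12.08 m²; P = 2y√(1+z²) = 2×1.76×4.026 = 14.17 m. Hydraulic radius R = A/P = 12.08/14.17 = 0.8524 m. Q_B = (1/0.04)·12.08·0.8524^(2/3)·√0.01 = 27.15 m³/s.
Q_A = 206.7 m³/s vs Q_B = 27.15 m³/s, so channel A carries more.

channel A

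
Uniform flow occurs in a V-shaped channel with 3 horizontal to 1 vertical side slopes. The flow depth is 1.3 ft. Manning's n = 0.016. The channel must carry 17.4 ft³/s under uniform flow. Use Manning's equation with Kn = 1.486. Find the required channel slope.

S = 0.0026

For a triangular section with side slope z = 3: A = zy² = 3×1.3² = 5.07 ft²; P = 2y√(1+z²) = 2×1.3×3.162 = 8.222 ft.
Hydraulic radius R = A/P = 5.07/8.222 = 0.6166 ft.
From Manning's equation, S = [nQ / (1.486 A R^(2/3))]² = [0.016 × 17.4 / (1.486 × 5.07 × 0.6166^(2/3))]² = 0.0026.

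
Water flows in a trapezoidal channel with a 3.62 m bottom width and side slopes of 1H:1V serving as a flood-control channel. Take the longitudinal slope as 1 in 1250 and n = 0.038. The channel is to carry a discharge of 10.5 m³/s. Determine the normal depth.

y_n = 2.11 m

Manning's equation rearranged: A R^(2/3) = nQ / (1·√S) = 0.038 × 10.5 / (√0.0008) = 14.11.
At y = 1.44 m: A R^(2/3) = 7.027 — too small.
At y = 2.11 m: A R^(2/3) = 14.11 — close enough.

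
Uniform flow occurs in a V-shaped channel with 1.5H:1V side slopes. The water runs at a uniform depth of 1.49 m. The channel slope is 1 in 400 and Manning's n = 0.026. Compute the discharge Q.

Q = 4.66 m³/s

For a triangular section with side slope z = 1.5: A = zy² = 1.5×1.49² = 3.33 m²; P = 2y√(1+z²) = 2×1.49×1.803 = 5.372 m.
Hydraulic radius R = A/P = 3.33/5.372 = 0.6199 m.
Manning's equation: Q = (1/n) A R^(2/3) S^(1/2) = (1/0.026) × 3.33 × 0.6199^(2/3) × 0.0025^(1/2) = 4.66 m³/s.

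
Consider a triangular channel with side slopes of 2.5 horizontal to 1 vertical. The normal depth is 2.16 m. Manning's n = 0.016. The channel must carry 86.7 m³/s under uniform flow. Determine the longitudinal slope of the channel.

S = 0.0141

For a triangular section with side slope z = 2.5: A = zy² = 2.5×2.16² = 11.66 m²; P = 2y√(1+z²) = 2×2.16×2.693 = 11.63 m.
Hydraulic radius R = A/P = 11.66/11.63 = 1.003 m.
From Manning's equation, S = [nQ / (1 A R^(2/3))]² = [0.016 × 86.7 / (1 × 11.66 × 1.003^(2/3))]² = 0.0141.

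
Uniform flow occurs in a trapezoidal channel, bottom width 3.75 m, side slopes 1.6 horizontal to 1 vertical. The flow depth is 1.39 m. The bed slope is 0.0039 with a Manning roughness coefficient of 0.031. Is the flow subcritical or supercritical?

With bottom width b = 3.75 m and side slope z = 1.6: A = (b + zy)y = (3.75 + 1.6×1.39)×1.39 = 8.304 m²; P = b + 2y√(1+z²) = 3.75 + 2×1.39×1.887 = 8.995 m.
Hydraulic radius R = A/P = 8.304/8.995 = 0.9231 m.
V = (1/n) R^(2/3) √S = (1/0.031) × 0.9231^(2/3) × √0.0039 = 1.91 m/s. Hydraulic depth D_h = A/T = 8.304/8.198 = 1.013 m.
Froude number Fr = V/√(g·D_h) = 1.91/√(9.81×1.013) = 0.606, which is less than 1, so the flow is subcritical.

subcritical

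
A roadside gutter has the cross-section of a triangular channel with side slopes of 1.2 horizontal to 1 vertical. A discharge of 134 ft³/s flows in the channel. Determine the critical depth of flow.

At critical depth, Q² T / (g A³) = 1, i.e. A³/T = Q²/g = 134²/32.2 = 557.6.
Try y = 4.36 ft: A³/T = 1134 — over.
Try y = 2.83 ft: A³/T = 130.7 — short.
Try y = 3.78 ft: A³/T = 555.6 — ≈ 557.6.

y_c = 3.78 ft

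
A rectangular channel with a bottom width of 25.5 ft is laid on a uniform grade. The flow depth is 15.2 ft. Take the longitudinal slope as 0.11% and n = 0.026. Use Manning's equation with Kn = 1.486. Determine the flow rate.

Q = 2670 ft³/s

Flow area A = b·y = 25.5 × 15.2 = 387.6 ft². Wetted perimeter P = b + 2y = 25.5 + 2×15.2 = 55.9 ft.
Hydraulic radius R = A/P = 387.6/55.9 = 6.934 ft.
Manning's equation: Q = (1.486/n) A R^(2/3) S^(1/2) = (1.486/0.026) × 387.6 × 6.934^(2/3) × 0.0011^(1/2) = 2670 ft³/s.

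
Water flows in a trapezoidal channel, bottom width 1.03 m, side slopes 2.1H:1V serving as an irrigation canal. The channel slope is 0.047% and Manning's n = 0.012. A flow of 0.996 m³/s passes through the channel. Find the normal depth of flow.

Manning's equation rearranged: A R^(2/3) = nQ / (1·√S) = 0.012 × 0.996 / (√0.00047) = 0.5513.
At y = 0.396 m: A R^(2/3) = 0.2977 — low.
At y = 0.682 m: A R^(2/3) = 0.911 — high.
At y = 0.537 m: A R^(2/3) = 0.5516 — matches.

y_n = 0.537 m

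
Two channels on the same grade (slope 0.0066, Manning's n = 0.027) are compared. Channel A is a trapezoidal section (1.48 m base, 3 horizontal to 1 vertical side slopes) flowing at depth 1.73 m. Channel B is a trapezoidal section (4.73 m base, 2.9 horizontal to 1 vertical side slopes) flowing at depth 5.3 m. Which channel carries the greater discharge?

Channel A: With bottom width b = 1.48 m and side slope z = 3: A = (b + zy)y = (1.48 + 3×1.73)×1.73 = 11.54 m²; P = b + 2y√(1+z²) = 1.48 + 2×1.73×3.162 = 12.42 m. Hydraulic radius R = A/P = 11.54/12.42 = 0.929 m. Q_A = (1/0.027)·11.54·0.929^(2/3)·√0.0066 = 33.06 m³/s.
Channel B: With bottom width b = 4.73 m and side slope z = 2.9: A = (b + zy)y = (4.73 + 2.9×5.3)×5.3 = 106.5 m²; P = b + 2y√(1+z²) = 4.73 + 2×5.3×3.068 = 37.25 m. Hydraulic radius R = A/P = 106.5/37.25 = 2.86 m. Q_B = (1/0.027)·106.5·2.86^(2/3)·√0.0066 = 645.9 m³/s.
Q_A = 33.06 m³/s vs Q_B = 645.9 m³/s, so channel B carries more.

channel B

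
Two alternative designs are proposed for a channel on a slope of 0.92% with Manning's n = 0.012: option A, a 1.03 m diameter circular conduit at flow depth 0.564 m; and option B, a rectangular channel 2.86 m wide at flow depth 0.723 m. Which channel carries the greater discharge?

Channel A: For a circular section of diameter D = 1.03 m at depth y = 0.564 m, the central angle is θ = 2 arccos(1 − 2y/D) = 3.332 rad. Then A = (D²/8)(θ − sin θ) = 0.467 m² and P = Dθ/2 = 1.716 m. Hydraulic radius R = A/P = 0.467/1.716 = 0.2721 m. Q_A = (1/0.012)·0.467·0.2721^(2/3)·√0.0092 = 1.568 m³/s.
Channel B: Flow area A = b·y = 2.86 × 0.723 = 2.068 m². Wetted perimeter P = b + 2y = 2.86 + 2×0.723 = 4.306 m. Hydraulic radius R = A/P = 2.068/4.306 = 0.4802 m. Q_B = (1/0.012)·2.068·0.4802^(2/3)·√0.0092 = 10.14 m³/s.
Q_A = 1.568 m³/s vs Q_B = 10.14 m³/s, so channel B carries more.

channel B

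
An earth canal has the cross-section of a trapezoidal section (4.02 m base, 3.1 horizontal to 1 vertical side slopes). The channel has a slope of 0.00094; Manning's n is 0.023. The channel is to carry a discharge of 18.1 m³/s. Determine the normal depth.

y_n = 1.56 m

Manning's equation rearranged: A R^(2/3) = nQ / (1·√S) = 0.023 × 18.1 / (√0.00094) = 13.58.
At y = 1.22 m: A R^(2/3) = 8.171 — low.
At y = 1.56 m: A R^(2/3) = 13.58 — close enough.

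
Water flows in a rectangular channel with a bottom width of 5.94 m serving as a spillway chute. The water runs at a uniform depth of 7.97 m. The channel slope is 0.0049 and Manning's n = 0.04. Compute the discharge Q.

Flow area A = b·y = 5.94 × 7.97 = 47.34 m². Wetted perimeter P = b + 2y = 5.94 + 2×7.97 = 21.88 m.
Hydraulic radius R = A/P = 47.34/21.88 = 2.164 m.
Manning's equation: Q = (1/n) A R^(2/3) S^(1/2) = (1/0.04) × 47.34 × 2.164^(2/3) × 0.0049^(1/2) = 139 m³/s.

Q = 139 m³/s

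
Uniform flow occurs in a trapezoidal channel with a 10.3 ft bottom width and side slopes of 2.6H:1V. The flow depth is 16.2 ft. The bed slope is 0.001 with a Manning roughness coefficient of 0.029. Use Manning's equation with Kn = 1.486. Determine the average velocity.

V = 6.72 ft/s

With bottom width b = 10.3 ft and side slope z = 2.6: A = (b + zy)y = (10.3 + 2.6×16.2)×16.2 = 849.2 ft²; P = b + 2y√(1+z²) = 10.3 + 2×16.2×2.786 = 100.6 ft.
Hydraulic radius R = A/P = 849.2/100.6 = 8.445 ft.
From Manning's equation, V = (1.486/n) R^(2/3) S^(1/2) = (1.486/0.029) × 8.445^(2/3) × 0.001^(1/2) = 6.72 ft/s.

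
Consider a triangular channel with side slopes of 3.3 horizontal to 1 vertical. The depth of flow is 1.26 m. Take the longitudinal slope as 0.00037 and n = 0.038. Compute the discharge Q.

For a triangular section with side slope z = 3.3: A = zy² = 3.3×1.26² = 5.239 m²; P = 2y√(1+z²) = 2×1.26×3.448 = 8.689 m.
Hydraulic radius R = A/P = 5.239/8.689 = 0.6029 m.
Manning's equation: Q = (1/n) A R^(2/3) S^(1/2) = (1/0.038) × 5.239 × 0.6029^(2/3) × 0.00037^(1/2) = 1.89 m³/s.

Q = 1.89 m³/s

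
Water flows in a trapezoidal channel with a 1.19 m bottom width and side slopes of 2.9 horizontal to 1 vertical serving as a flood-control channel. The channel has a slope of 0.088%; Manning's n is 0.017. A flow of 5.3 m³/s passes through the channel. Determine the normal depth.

y_n = 1.04 m

Manning's equation rearranged: A R^(2/3) = nQ / (1·√S) = 0.017 × 5.3 / (√0.00088) = 3.037.
Try y = 1.32 m: A R^(2/3) = 5.287 — too large.
Try y = 0.82 m: A R^(2/3) = 1.769 — too small.
Try y = 1.04 m: A R^(2/3) = 3.034 — ≈ 3.037.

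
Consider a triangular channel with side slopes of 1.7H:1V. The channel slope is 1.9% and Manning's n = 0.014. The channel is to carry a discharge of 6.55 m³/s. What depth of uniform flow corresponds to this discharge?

Manning's equation rearranged: A R^(2/3) = nQ / (1·√S) = 0.014 × 6.55 / (√0.019) = 0.6653.
Trying y = 0.673 m: A R^(2/3) = 0.3374 — low.
Trying y = 1.09 m: A R^(2/3) = 1.221 — high.
Trying y = 0.868 m: A R^(2/3) = 0.665 — close enough.

y_n = 0.868 m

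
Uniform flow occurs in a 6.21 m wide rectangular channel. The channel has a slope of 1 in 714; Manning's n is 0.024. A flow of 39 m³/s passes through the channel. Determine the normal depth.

y_n = 3.03 m

Manning's equation rearranged: A R^(2/3) = nQ / (1·√S) = 0.024 × 39 / (√0.001401) = 25.01.
Trying y = 3.59 m: A R^(2/3) = 31.32 — too large.
Trying y = 2.24 m: A R^(2/3) = 16.58 — too small.
Trying y = 3.03 m: A R^(2/3) = 25.02 — close enough.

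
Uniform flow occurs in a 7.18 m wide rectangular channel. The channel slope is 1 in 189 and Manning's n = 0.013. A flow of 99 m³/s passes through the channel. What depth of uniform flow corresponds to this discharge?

y_n = 2.06 m

Manning's equation rearranged: A R^(2/3) = nQ / (1·√S) = 0.013 × 99 / (√0.005291) = 17.69.
Try y = 1.65 m: A R^(2/3) = 12.86 — short.
Try y = 2.06 m: A R^(2/3) = 17.7 — matches.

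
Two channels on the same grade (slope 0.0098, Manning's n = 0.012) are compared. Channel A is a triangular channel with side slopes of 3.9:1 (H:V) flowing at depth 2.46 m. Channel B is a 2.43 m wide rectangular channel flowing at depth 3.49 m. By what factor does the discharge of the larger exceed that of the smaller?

3.35

Channel A: For a triangular section with side slope z = 3.9: A = zy² = 3.9×2.46² = 23.6 m²; P = 2y√(1+z²) = 2×2.46×4.026 = 19.81 m. Hydraulic radius R = A/P = 23.6/19.81 = 1.191 m. Q_A = (1/0.012)·23.6·1.191^(2/3)·√0.0098 = 218.8 m³/s.
Channel B: Flow area A = b·y = 2.43 × 3.49 = 8.481 m². Wetted perimeter P = b + 2y = 2.43 + 2×3.49 = 9.41 m. Hydraulic radius R = A/P = 8.481/9.41 = 0.9012 m. Q_B = (1/0.012)·8.481·0.9012^(2/3)·√0.0098 = 65.28 m³/s.
The larger discharge is 218.8 m³/s and the smaller is 65.28 m³/s; the ratio is 3.35.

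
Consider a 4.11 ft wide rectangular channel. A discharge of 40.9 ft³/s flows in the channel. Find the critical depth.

For a rectangular channel, critical depth y_c = (q²/g)^(1/3) where q = Q/b = 40.9/4.11 = 9.951 ft²/s.
So y_c = (9.951²/32.2)^(1/3) = 1.45 ft.

y_c = 1.45 ft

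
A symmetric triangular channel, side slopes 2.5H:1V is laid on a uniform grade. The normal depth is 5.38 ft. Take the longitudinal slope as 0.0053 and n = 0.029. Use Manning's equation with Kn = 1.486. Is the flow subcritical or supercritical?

For a triangular section with side slope z = 2.5: A = zy² = 2.5×5.38² = 72.36 ft²; P = 2y√(1+z²) = 2×5.38×2.693 = 28.97 ft.
Hydraulic radius R = A/P = 72.36/28.97 = 2.498 ft.
V = (1.486/n) R^(2/3) √S = (1.486/0.029) × 2.498^(2/3) × √0.0053 = 6.867 ft/s. Hydraulic depth D_h = A/T = 72.36/26.9 = 2.69 ft.
Froude number Fr = V/√(g·D_h) = 6.867/√(32.2×2.69) = 0.738, which is less than 1, so the flow is subcritical.

subcritical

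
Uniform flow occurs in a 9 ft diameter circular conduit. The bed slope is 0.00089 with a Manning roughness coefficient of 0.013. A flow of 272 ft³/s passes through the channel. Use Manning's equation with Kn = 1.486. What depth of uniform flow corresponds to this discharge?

y_n = 5.71 ft

Manning's equation rearranged: A R^(2/3) = nQ / (1.486·√S) = 0.013 × 272 / (1.486 × √0.00089) = 79.76.
Try y = 4.83 ft: A R^(2/3) = 61.47 — low.
Try y = 6.54 ft: A R^(2/3) = 95.91 — high.
Try y = 5.71 ft: A R^(2/3) = 79.78 — matches.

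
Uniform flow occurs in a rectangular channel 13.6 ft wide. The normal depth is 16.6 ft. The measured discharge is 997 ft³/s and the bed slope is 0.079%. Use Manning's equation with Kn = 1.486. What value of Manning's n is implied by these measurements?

Flow area A = b·y = 13.6 × 16.6 = 225.8 ft². Wetted perimeter P = b + 2y = 13.6 + 2×16.6 = 46.8 ft.
Hydraulic radius R = A/P = 225.8/46.8 = 4.824 ft.
Rearranging Manning's equation: n = (1.486/Q) A R^(2/3) S^(1/2) = (1.486/997) × 225.8 × 4.824^(2/3) × √0.00079 = 0.027.

n = 0.027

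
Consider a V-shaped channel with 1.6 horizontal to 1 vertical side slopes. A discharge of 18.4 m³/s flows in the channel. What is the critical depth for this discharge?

y_c = 1.93 m

At critical depth, Q² T / (g A³) = 1, i.e. A³/T = Q²/g = 18.4²/9.81 = 34.51.
Try y = 2.09 m: A³/T = 51.04 — too large.
Try y = 1.72 m: A³/T = 19.27 — too small.
Try y = 1.93 m: A³/T = 34.28 — close enough.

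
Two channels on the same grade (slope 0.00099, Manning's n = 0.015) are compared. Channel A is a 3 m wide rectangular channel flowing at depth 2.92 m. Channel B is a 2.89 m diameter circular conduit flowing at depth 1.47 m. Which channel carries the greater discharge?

channel A

Channel A: Flow area A = b·y = 3 × 2.92 = 8.76 m². Wetted perimeter P = b + 2y = 3 + 2×2.92 = 8.84 m. Hydraulic radius R = A/P = 8.76/8.84 = 0.991 m. Q_A = (1/0.015)·8.76·0.991^(2/3)·√0.00099 = 18.26 m³/s.
Channel B: For a circular section of diameter D = 2.89 m at depth y = 1.47 m, the central angle is θ = 2 arccos(1 − 2y/D) = 3.176 rad. Then A = (D²/8)(θ − sin θ) = 3.352 m² and P = Dθ/2 = 4.59 m. Hydraulic radius R = A/P = 3.352/4.59 = 0.7304 m. Q_B = (1/0.015)·3.352·0.7304^(2/3)·√0.00099 = 5.703 m³/s.
Q_A = 18.26 m³/s vs Q_B = 5.703 m³/s, so channel A carries more.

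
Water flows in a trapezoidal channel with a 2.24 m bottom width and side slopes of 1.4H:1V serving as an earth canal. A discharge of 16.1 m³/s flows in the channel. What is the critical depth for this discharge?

At critical depth, Q² T / (g A³) = 1, i.e. A³/T = Q²/g = 16.1²/9.81 = 26.42.
Try y = 1.11 m: A³/T = 13.97 — too small.
Try y = 1.32 m: A³/T = 26.47 — matches.

y_c = 1.32 m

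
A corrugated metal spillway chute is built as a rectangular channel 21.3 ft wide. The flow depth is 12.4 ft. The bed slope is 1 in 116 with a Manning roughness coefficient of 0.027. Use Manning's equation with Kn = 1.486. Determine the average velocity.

V = 16.4 ft/s

Flow area A = b·y = 21.3 × 12.4 = 264.1 ft². Wetted perimeter P = b + 2y = 21.3 + 2×12.4 = 46.1 ft.
Hydraulic radius R = A/P = 264.1/46.1 = 5.729 ft.
From Manning's equation, V = (1.486/n) R^(2/3) S^(1/2) = (1.486/0.027) × 5.729^(2/3) × 0.008621^(1/2) = 16.4 ft/s.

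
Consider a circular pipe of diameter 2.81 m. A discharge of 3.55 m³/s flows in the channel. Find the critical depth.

At critical depth, Q² T / (g A³) = 1, i.e. A³/T = Q²/g = 3.55²/9.81 = 1.285.
Try y = 0.554 m: A³/T = 0.2895 — short.
Try y = 1.01 m: A³/T = 2.992 — over.
Try y = 0.812 m: A³/T = 1.286 — ≈ 1.285.

y_c = 0.812 m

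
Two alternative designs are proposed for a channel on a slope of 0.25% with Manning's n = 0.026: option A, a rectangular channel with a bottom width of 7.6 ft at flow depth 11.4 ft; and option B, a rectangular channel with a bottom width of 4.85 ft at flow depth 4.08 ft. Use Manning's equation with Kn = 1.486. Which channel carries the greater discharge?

Channel A: Flow area A = b·y = 7.6 × 11.4 = 86.64 ft². Wetted perimeter P = b + 2y = 7.6 + 2×11.4 = 30.4 ft. Hydraulic radius R = A/P = 86.64/30.4 = 2.85 ft. Q_A = (1.486/0.026)·86.64·2.85^(2/3)·√0.0025 = 497.7 ft³/s.
Channel B: Flow area A = b·y = 4.85 × 4.08 = 19.79 ft². Wetted perimeter P = b + 2y = 4.85 + 2×4.08 = 13.01 ft. Hydraulic radius R = A/P = 19.79/13.01 = 1.521 ft. Q_B = (1.486/0.026)·19.79·1.521^(2/3)·√0.0025 = 74.79 ft³/s.
Q_A = 497.7 ft³/s vs Q_B = 74.79 ft³/s, so channel A carries more.

channel A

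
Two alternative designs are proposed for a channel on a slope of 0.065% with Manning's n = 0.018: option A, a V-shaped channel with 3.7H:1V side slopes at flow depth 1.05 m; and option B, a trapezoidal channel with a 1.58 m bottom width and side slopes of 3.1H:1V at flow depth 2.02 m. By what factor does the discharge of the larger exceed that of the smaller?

Channel A: For a triangular section with side slope z = 3.7: A = zy² = 3.7×1.05² = 4.079 m²; P = 2y√(1+z²) = 2×1.05×3.833 = 8.049 m. Hydraulic radius R = A/P = 4.079/8.049 = 0.5068 m. Q_A = (1/0.018)·4.079·0.5068^(2/3)·√0.00065 = 3.673 m³/s.
Channel B: With bottom width b = 1.58 m and side slope z = 3.1: A = (b + zy)y = (1.58 + 3.1×2.02)×2.02 = 15.84 m²; P = b + 2y√(1+z²) = 1.58 + 2×2.02×3.257 = 14.74 m. Hydraulic radius R = A/P = 15.84/14.74 = 1.075 m. Q_B = (1/0.018)·15.84·1.075^(2/3)·√0.00065 = 23.54 m³/s.
The larger discharge is 23.54 m³/s and the smaller is 3.673 m³/s; the ratio is 6.41.

6.41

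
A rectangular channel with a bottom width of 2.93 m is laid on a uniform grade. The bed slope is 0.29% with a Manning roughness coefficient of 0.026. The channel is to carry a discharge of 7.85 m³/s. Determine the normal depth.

y_n = 1.56 m

Manning's equation rearranged: A R^(2/3) = nQ / (1·√S) = 0.026 × 7.85 / (√0.0029) = 3.79.
Trying y = 1.81 m: A R^(2/3) = 4.607 — over.
Trying y = 1.14 m: A R^(2/3) = 2.483 — short.
Trying y = 1.56 m: A R^(2/3) = 3.792 — matches.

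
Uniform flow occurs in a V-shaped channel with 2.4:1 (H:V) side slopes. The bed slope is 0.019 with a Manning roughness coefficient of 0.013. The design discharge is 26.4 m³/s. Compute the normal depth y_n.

y_n = 1.23 m

Manning's equation rearranged: A R^(2/3) = nQ / (1·√S) = 0.013 × 26.4 / (√0.019) = 2.49.
At y = 1.44 m: A R^(2/3) = 3.79 — over.
At y = 1.23 m: A R^(2/3) = 2.489 — matches.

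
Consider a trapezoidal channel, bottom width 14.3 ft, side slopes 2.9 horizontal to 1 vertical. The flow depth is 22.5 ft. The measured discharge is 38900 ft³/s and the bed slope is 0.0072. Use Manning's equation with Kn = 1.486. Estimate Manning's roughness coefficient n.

With bottom width b = 14.3 ft and side slope z = 2.9: A = (b + zy)y = (14.3 + 2.9×22.5)×22.5 = 1790 ft²; P = b + 2y√(1+z²) = 14.3 + 2×22.5×3.068 = 152.3 ft.
Hydraulic radius R = A/P = 1790/152.3 = 11.75 ft.
Rearranging Manning's equation: n = (1.486/Q) A R^(2/3) S^(1/2) = (1.486/38900) × 1790 × 11.75^(2/3) × √0.0072 = 0.03.

n = 0.03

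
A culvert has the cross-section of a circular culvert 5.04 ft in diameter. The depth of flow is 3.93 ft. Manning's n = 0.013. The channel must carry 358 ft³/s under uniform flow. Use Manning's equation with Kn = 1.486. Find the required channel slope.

For a circular section of diameter D = 5.04 ft at depth y = 3.93 ft, the central angle is θ = 2 arccos(1 − 2y/D) = 4.329 rad. Then A = (D²/8)(θ − sin θ) = 16.69 ft² and P = Dθ/2 = 10.91 ft.
Hydraulic radius R = A/P = 16.69/10.91 = 1.53 ft.
From Manning's equation, S = [nQ / (1.486 A R^(2/3))]² = [0.013 × 358 / (1.486 × 16.69 × 1.53^(2/3))]² = 0.02.

S = 0.02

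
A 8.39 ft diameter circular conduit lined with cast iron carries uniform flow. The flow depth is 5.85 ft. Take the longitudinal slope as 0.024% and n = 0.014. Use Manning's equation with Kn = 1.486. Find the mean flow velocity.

For a circular section of diameter D = 8.39 ft at depth y = 5.85 ft, the central angle is θ = 2 arccos(1 − 2y/D) = 3.953 rad. Then A = (D²/8)(θ − sin θ) = 41.16 ft² and P = Dθ/2 = 16.58 ft.
Hydraulic radius R = A/P = 41.16/16.58 = 2.482 ft.
From Manning's equation, V = (1.486/n) R^(2/3) S^(1/2) = (1.486/0.014) × 2.482^(2/3) × 0.00024^(1/2) = 3.01 ft/s.

V = 3.01 ft/s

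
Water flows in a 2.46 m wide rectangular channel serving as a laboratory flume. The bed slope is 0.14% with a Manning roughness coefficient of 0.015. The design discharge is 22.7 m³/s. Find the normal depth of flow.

Manning's equation rearranged: A R^(2/3) = nQ / (1·√S) = 0.015 × 22.7 / (√0.0014) = 9.1.
At y = 4.28 m: A R^(2/3) = 10.21 — high.
At y = 3.42 m: A R^(2/3) = 7.869 — low.
At y = 3.87 m: A R^(2/3) = 9.092 — ≈ 9.1.

y_n = 3.87 m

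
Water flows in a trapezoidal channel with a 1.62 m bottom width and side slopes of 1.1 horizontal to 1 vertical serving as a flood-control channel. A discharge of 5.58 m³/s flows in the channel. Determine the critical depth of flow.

y_c = 0.869 m

At critical depth, Q² T / (g A³) = 1, i.e. A³/T = Q²/g = 5.58²/9.81 = 3.174.
Try y = 0.971 m: A³/T = 4.734 — too large.
Try y = 0.869 m: A³/T = 3.176 — ≈ 3.174.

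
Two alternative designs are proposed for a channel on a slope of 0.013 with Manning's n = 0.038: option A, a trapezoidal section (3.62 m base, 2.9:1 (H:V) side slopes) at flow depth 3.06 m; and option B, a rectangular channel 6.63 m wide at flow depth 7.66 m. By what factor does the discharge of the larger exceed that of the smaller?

1.63

Channel A: With bottom width b = 3.62 m and side slope z = 2.9: A = (b + zy)y = (3.62 + 2.9×3.06)×3.06 = 38.23 m²; P = b + 2y√(1+z²) = 3.62 + 2×3.06×3.068 = 22.39 m. Hydraulic radius R = A/P = 38.23/22.39 = 1.707 m. Q_A = (1/0.038)·38.23·1.707^(2/3)·√0.013 = 163.9 m³/s.
Channel B: Flow area A = b·y = 6.63 × 7.66 = 50.79 m². Wetted perimeter P = b + 2y = 6.63 + 2×7.66 = 21.95 m. Hydraulic radius R = A/P = 50.79/21.95 = 2.314 m. Q_B = (1/0.038)·50.79·2.314^(2/3)·√0.013 = 266.6 m³/s.
The larger discharge is 266.6 m³/s and the smaller is 163.9 m³/s; the ratio is 1.63.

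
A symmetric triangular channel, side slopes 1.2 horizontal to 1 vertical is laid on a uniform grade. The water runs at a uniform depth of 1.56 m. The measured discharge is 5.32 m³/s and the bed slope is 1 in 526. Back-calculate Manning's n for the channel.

For a triangular section with side slope z = 1.2: A = zy² = 1.2×1.56² = 2.92 m²; P = 2y√(1+z²) = 2×1.56×1.562 = 4.874 m.
Hydraulic radius R = A/P = 2.92/4.874 = 0.5992 m.
Rearranging Manning's equation: n = (1/Q) A R^(2/3) S^(1/2) = (1/5.32) × 2.92 × 0.5992^(2/3) × √0.001901 = 0.017.

n = 0.017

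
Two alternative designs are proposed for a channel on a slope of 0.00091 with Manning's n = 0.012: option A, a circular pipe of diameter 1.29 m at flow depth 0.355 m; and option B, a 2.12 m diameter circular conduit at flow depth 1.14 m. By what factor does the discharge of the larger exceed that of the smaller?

Channel A: For a circular section of diameter D = 1.29 m at depth y = 0.355 m, the central angle is θ = 2 arccos(1 − 2y/D) = 2.209 rad. Then A = (D²/8)(θ − sin θ) = 0.2924 m² and P = Dθ/2 = 1.425 m. Hydraulic radius R = A/P = 0.2924/1.425 = 0.2052 m. Q_A = (1/0.012)·0.2924·0.2052^(2/3)·√0.00091 = 0.2558 m³/s.
Channel B: For a circular section of diameter D = 2.12 m at depth y = 1.14 m, the central angle is θ = 2 arccos(1 − 2y/D) = 3.293 rad. Then A = (D²/8)(θ − sin θ) = 1.934 m² and P = Dθ/2 = 3.49 m. Hydraulic radius R = A/P = 1.934/3.49 = 0.5542 m. Q_B = (1/0.012)·1.934·0.5542^(2/3)·√0.00091 = 3.281 m³/s.
The larger discharge is 3.281 m³/s and the smaller is 0.2558 m³/s; the ratio is 12.8.

12.8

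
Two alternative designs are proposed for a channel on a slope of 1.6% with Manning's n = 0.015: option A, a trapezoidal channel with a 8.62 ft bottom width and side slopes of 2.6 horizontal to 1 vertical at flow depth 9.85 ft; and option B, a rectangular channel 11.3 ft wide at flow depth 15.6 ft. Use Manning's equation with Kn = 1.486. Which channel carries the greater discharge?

channel A

Channel A: With bottom width b = 8.62 ft and side slope z = 2.6: A = (b + zy)y = (8.62 + 2.6×9.85)×9.85 = 337.2 ft²; P = b + 2y√(1+z²) = 8.62 + 2×9.85×2.786 = 63.5 ft. Hydraulic radius R = A/P = 337.2/63.5 = 5.31 ft. Q_A = (1.486/0.015)·337.2·5.31^(2/3)·√0.016 = 12860 ft³/s.
Channel B: Flow area A = b·y = 11.3 × 15.6 = 176.3 ft². Wetted perimeter P = b + 2y = 11.3 + 2×15.6 = 42.5 ft. Hydraulic radius R = A/P = 176.3/42.5 = 4.148 ft. Q_B = (1.486/0.015)·176.3·4.148^(2/3)·√0.016 = 5703 ft³/s.
Q_A = 12860 ft³/s vs Q_B = 5703 ft³/s, so channel A carries more.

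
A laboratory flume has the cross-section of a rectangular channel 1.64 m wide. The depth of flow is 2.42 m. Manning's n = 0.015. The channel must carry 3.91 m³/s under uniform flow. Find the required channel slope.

S = 0.00042

Flow area A = b·y = 1.64 × 2.42 = 3.969 m². Wetted perimeter P = b + 2y = 1.64 + 2×2.42 = 6.48 m.
Hydraulic radius R = A/P = 3.969/6.48 = 0.6125 m.
From Manning's equation, S = [nQ / (1 A R^(2/3))]² = [0.015 × 3.91 / (1 × 3.969 × 0.6125^(2/3))]² = 0.00042.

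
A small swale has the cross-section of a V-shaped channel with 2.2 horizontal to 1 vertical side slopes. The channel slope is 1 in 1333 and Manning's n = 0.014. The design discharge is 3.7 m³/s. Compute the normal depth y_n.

y_n = 1.15 m

Manning's equation rearranged: A R^(2/3) = nQ / (1·√S) = 0.014 × 3.7 / (√0.0007502) = 1.891.
At y = 0.92 m: A R^(2/3) = 1.042 — low.
At y = 1.26 m: A R^(2/3) = 2.411 — high.
At y = 1.15 m: A R^(2/3) = 1.89 — matches.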